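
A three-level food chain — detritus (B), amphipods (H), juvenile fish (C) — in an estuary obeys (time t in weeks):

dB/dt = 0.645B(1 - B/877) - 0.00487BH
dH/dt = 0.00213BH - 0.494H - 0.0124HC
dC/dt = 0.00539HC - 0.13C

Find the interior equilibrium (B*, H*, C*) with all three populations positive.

From dC/dt = 0: 0.00539H* = 0.13, so H* = 24.1.
From dB/dt = 0: 0.645(1 - B*/877) = 0.00487·24.1, giving B* = 877·(1 - 0.182) = 717.
From dH/dt = 0: 0.00213·717 - 0.494 = 0.0124C*, so C* = 1.03/0.0124 = 83.4.

B* ≈ 717, H* ≈ 24.1, C* ≈ 83.4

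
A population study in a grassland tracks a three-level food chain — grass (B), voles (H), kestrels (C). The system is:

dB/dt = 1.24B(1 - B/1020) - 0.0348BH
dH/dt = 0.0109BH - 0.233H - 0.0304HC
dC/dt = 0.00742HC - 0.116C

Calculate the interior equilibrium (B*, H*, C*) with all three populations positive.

B* ≈ 572, H* ≈ 15.6, C* ≈ 198

From dC/dt = 0: 0.00742H* = 0.116, so H* = 15.6.
From dB/dt = 0: 1.24(1 - B*/1020) = 0.0348·15.6, giving B* = 1020·(1 - 0.439) = 572.
From dH/dt = 0: 0.0109·572 - 0.233 = 0.0304C*, so C* = 6.01/0.0304 = 198.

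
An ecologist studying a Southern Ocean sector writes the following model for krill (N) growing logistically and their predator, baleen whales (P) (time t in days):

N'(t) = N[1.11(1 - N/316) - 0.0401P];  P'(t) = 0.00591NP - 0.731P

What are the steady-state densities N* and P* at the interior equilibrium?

From dP/dt = 0 with P > 0: 0.00591N* = 0.731, so N* = 124.
Substitute into dN/dt = 0: 1.11(1 - 124/316) = 0.0401P*.
The bracket is 0.609, giving P* = 0.676/0.0401 = 16.8.

N* ≈ 124, P* ≈ 16.8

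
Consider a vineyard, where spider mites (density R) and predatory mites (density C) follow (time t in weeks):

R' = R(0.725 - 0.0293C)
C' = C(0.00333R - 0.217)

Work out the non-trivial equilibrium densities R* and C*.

Set dC/dt = 0 with C > 0: 0.00333R - 0.217 = 0, so R* = 0.217/0.00333 = 65.2.
Set dR/dt = 0 with R > 0: 0.725 - 0.0293C = 0, so C* = 0.725/0.0293 = 24.7.

R* ≈ 65.2, C* ≈ 24.7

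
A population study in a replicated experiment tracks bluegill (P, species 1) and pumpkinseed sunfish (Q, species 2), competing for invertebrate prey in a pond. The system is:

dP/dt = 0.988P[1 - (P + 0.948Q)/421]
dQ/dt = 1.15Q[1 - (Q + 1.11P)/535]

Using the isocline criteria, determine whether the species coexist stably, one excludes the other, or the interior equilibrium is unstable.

species 2 excludes species 1

Compare the nullcline intercepts: K1/α12 = 421/0.948 = 444 < K2 = 535; K2/α21 = 535/1.11 = 482 > K1 = 421.
Since the inequalities point opposite ways, species 2 can invade but species 1 cannot.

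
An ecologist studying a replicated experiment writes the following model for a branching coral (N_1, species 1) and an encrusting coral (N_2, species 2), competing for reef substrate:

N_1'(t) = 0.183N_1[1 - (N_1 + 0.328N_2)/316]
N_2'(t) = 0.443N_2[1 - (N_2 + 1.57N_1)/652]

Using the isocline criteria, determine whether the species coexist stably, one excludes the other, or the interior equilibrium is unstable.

Compare the nullcline intercepts: K1/α12 = 316/0.328 = 963 > K2 = 652; K2/α21 = 652/1.57 = 415 > K1 = 316.
Since both inequalities hold, each species can invade when rare, so the interior equilibrium is stable.

stable coexistence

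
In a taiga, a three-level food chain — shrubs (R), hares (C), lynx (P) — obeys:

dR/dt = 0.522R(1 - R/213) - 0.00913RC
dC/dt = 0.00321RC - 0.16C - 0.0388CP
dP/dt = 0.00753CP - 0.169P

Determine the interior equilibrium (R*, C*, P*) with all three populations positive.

R* ≈ 129, C* ≈ 22.4, P* ≈ 6.58

From dP/dt = 0: 0.00753C* = 0.169, so C* = 22.4.
From dR/dt = 0: 0.522(1 - R*/213) = 0.00913·22.4, giving R* = 213·(1 - 0.393) = 129.
From dC/dt = 0: 0.00321·129 - 0.16 = 0.0388P*, so P* = 0.255/0.0388 = 6.58.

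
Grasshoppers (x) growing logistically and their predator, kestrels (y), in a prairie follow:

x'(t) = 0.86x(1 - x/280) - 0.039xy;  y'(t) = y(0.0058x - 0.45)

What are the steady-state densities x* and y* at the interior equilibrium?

x* ≈ 77.6, y* ≈ 15.9

From dy/dt = 0 with y > 0: 0.0058x* = 0.45, so x* = 77.6.
Substitute into dx/dt = 0: 0.86(1 - 77.6/280) = 0.039y*.
The bracket is 0.723, giving y* = 0.622/0.039 = 15.9.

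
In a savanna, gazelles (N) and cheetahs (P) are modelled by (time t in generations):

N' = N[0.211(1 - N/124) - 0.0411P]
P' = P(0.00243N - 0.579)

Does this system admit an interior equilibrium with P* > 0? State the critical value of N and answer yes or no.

Threshold N = 238; K < 238, so no, the predator goes extinct.

The predator equation gives dP/dt > 0 only when N > 0.579/0.00243 = 238.
Without the predator, N → K = 124. Since 124 < 238, the predator cannot invade.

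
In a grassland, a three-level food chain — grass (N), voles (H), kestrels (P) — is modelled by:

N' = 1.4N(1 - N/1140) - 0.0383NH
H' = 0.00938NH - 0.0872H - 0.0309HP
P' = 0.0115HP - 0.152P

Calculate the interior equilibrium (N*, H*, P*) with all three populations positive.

From dP/dt = 0: 0.0115H* = 0.152, so H* = 13.2.
From dN/dt = 0: 1.4(1 - N*/1140) = 0.0383·13.2, giving N* = 1140·(1 - 0.362) = 728.
From dH/dt = 0: 0.00938·728 - 0.0872 = 0.0309P*, so P* = 6.74/0.0309 = 218.

N* ≈ 728, H* ≈ 13.2, P* ≈ 218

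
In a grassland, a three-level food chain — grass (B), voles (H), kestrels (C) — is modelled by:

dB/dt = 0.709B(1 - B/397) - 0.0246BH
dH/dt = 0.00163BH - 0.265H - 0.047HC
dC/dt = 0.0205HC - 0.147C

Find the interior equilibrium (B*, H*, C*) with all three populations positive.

B* ≈ 298, H* ≈ 7.17, C* ≈ 4.7

From dC/dt = 0: 0.0205H* = 0.147, so H* = 7.17.
From dB/dt = 0: 0.709(1 - B*/397) = 0.0246·7.17, giving B* = 397·(1 - 0.249) = 298.
From dH/dt = 0: 0.00163·298 - 0.265 = 0.047C*, so C* = 0.221/0.047 = 4.7.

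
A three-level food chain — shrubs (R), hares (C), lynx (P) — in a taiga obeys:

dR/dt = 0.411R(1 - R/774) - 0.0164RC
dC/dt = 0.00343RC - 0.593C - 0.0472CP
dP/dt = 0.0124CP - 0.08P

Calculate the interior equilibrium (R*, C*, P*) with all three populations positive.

From dP/dt = 0: 0.0124C* = 0.08, so C* = 6.45.
From dR/dt = 0: 0.411(1 - R*/774) = 0.0164·6.45, giving R* = 774·(1 - 0.257) = 575.
From dC/dt = 0: 0.00343·575 - 0.593 = 0.0472P*, so P* = 1.38/0.0472 = 29.2.

R* ≈ 575, C* ≈ 6.45, P* ≈ 29.2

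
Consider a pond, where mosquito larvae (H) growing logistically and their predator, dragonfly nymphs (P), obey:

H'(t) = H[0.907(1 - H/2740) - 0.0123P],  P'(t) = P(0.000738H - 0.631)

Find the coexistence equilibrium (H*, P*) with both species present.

From dP/dt = 0 with P > 0: 0.000738H* = 0.631, so H* = 855.
Substitute into dH/dt = 0: 0.907(1 - 855/2740) = 0.0123P*.
The bracket is 0.688, giving P* = 0.624/0.0123 = 50.7.

H* ≈ 855, P* ≈ 50.7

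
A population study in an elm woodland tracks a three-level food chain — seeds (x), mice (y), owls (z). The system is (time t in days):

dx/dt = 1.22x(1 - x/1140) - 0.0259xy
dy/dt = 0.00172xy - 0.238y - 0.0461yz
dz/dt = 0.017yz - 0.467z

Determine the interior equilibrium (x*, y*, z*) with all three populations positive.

x* ≈ 475, y* ≈ 27.5, z* ≈ 12.6

From dz/dt = 0: 0.017y* = 0.467, so y* = 27.5.
From dx/dt = 0: 1.22(1 - x*/1140) = 0.0259·27.5, giving x* = 1140·(1 - 0.583) = 475.
From dy/dt = 0: 0.00172·475 - 0.238 = 0.0461z*, so z* = 0.579/0.0461 = 12.6.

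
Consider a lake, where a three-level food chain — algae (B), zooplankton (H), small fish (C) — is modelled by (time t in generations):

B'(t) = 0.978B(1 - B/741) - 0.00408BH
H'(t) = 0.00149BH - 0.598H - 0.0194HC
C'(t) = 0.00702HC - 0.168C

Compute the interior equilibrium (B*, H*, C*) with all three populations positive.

From dC/dt = 0: 0.00702H* = 0.168, so H* = 23.9.
From dB/dt = 0: 0.978(1 - B*/741) = 0.00408·23.9, giving B* = 741·(1 - 0.0998) = 667.
From dH/dt = 0: 0.00149·667 - 0.598 = 0.0194C*, so C* = 0.396/0.0194 = 20.4.

B* ≈ 667, H* ≈ 23.9, C* ≈ 20.4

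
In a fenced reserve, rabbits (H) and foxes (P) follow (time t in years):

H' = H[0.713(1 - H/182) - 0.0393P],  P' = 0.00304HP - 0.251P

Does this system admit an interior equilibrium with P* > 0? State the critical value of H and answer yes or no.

The predator equation gives dP/dt > 0 only when H > 0.251/0.00304 = 82.6.
Without the predator, H → K = 182. Since 182 > 82.6, the predator can invade and persist.

Threshold H = 82.6; K > 82.6, so yes, the predator persists.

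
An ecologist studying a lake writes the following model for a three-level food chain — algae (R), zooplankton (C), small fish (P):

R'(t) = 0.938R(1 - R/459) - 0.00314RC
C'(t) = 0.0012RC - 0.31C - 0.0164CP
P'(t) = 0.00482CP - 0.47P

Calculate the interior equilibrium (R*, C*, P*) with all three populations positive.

R* ≈ 309, C* ≈ 97.5, P* ≈ 3.72

From dP/dt = 0: 0.00482C* = 0.47, so C* = 97.5.
From dR/dt = 0: 0.938(1 - R*/459) = 0.00314·97.5, giving R* = 459·(1 - 0.326) = 309.
From dC/dt = 0: 0.0012·309 - 0.31 = 0.0164P*, so P* = 0.061/0.0164 = 3.72.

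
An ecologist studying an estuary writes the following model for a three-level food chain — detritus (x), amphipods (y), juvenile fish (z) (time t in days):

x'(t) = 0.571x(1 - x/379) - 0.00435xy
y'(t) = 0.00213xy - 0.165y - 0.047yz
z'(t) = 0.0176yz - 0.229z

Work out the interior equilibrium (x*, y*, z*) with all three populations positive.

x* ≈ 341, y* ≈ 13, z* ≈ 12

From dz/dt = 0: 0.0176y* = 0.229, so y* = 13.
From dx/dt = 0: 0.571(1 - x*/379) = 0.00435·13, giving x* = 379·(1 - 0.0991) = 341.
From dy/dt = 0: 0.00213·341 - 0.165 = 0.047z*, so z* = 0.562/0.047 = 12.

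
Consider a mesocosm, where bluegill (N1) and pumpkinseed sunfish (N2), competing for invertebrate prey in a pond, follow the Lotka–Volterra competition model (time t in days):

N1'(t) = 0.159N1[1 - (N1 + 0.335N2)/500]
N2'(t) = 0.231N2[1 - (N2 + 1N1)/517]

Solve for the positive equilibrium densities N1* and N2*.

N1* ≈ 491, N2* ≈ 25.6

Setting both brackets to zero gives the nullclines N1 + 0.335N2 = 500 and 1N1 + N2 = 517.
Substituting N2 = 517 - 1N1 into the first: N1(1 - 0.335·1) = 500 - 0.335·517.
So N1* = 327/0.665 = 491, and then N2* = 517 - 1·491 = 25.6.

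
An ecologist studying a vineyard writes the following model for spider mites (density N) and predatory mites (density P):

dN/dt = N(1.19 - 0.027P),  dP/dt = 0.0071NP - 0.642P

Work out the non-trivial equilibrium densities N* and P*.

N* ≈ 90.4, P* ≈ 44.1

Set dP/dt = 0 with P > 0: 0.0071N - 0.642 = 0, so N* = 0.642/0.0071 = 90.4.
Set dN/dt = 0 with N > 0: 1.19 - 0.027P = 0, so P* = 1.19/0.027 = 44.1.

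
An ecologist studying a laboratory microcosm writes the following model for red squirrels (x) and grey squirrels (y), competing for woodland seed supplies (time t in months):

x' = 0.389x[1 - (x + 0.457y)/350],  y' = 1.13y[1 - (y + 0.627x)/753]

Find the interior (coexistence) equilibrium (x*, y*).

Setting both brackets to zero gives the nullclines x + 0.457y = 350 and 0.627x + y = 753.
Substituting y = 753 - 0.627x into the first: x(1 - 0.457·0.627) = 350 - 0.457·753.
So x* = 5.88/0.713 = 8.24, and then y* = 753 - 0.627·8.24 = 748.

x* ≈ 8.24, y* ≈ 748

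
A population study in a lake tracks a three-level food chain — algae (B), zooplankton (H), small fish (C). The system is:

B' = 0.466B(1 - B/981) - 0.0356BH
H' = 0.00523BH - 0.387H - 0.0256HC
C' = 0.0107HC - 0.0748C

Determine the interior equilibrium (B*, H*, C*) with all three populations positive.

B* ≈ 457, H* ≈ 6.99, C* ≈ 78.3

From dC/dt = 0: 0.0107H* = 0.0748, so H* = 6.99.
From dB/dt = 0: 0.466(1 - B*/981) = 0.0356·6.99, giving B* = 981·(1 - 0.534) = 457.
From dH/dt = 0: 0.00523·457 - 0.387 = 0.0256C*, so C* = 2/0.0256 = 78.3.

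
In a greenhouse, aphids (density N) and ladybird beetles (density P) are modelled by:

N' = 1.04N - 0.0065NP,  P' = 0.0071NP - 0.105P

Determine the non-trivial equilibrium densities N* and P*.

N* ≈ 14.8, P* ≈ 160

Set dP/dt = 0 with P > 0: 0.0071N - 0.105 = 0, so N* = 0.105/0.0071 = 14.8.
Set dN/dt = 0 with N > 0: 1.04 - 0.0065P = 0, so P* = 1.04/0.0065 = 160.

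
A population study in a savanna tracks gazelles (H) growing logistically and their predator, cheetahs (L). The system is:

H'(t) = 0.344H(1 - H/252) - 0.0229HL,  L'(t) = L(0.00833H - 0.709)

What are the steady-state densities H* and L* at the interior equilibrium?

From dL/dt = 0 with L > 0: 0.00833H* = 0.709, so H* = 85.1.
Substitute into dH/dt = 0: 0.344(1 - 85.1/252) = 0.0229L*.
The bracket is 0.662, giving L* = 0.228/0.0229 = 9.95.

H* ≈ 85.1, L* ≈ 9.95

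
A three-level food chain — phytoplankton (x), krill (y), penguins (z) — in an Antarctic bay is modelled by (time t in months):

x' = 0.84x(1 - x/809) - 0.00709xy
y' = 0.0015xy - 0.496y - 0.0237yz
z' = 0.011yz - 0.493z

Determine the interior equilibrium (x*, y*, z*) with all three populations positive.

x* ≈ 503, y* ≈ 44.8, z* ≈ 10.9

From dz/dt = 0: 0.011y* = 0.493, so y* = 44.8.
From dx/dt = 0: 0.84(1 - x*/809) = 0.00709·44.8, giving x* = 809·(1 - 0.378) = 503.
From dy/dt = 0: 0.0015·503 - 0.496 = 0.0237z*, so z* = 0.258/0.0237 = 10.9.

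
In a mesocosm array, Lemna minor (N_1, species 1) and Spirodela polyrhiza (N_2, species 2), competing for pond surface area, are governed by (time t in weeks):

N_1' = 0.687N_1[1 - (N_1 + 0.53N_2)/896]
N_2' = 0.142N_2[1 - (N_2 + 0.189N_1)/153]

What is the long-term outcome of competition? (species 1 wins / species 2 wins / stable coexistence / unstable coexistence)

Compare the nullcline intercepts: K1/α12 = 896/0.53 = 1690 > K2 = 153; K2/α21 = 153/0.189 = 810 < K1 = 896.
Since the inequalities point opposite ways, species 1 can invade but species 2 cannot.

species 1 excludes species 2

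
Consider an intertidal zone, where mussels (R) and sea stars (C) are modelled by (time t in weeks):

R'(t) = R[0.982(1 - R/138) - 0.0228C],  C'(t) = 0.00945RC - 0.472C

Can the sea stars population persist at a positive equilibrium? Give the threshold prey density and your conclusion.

The predator equation gives dC/dt > 0 only when R > 0.472/0.00945 = 49.9.
Without the predator, R → K = 138. Since 138 > 49.9, the predator can invade and persist.

Threshold R = 49.9; K > 49.9, so yes, the predator persists.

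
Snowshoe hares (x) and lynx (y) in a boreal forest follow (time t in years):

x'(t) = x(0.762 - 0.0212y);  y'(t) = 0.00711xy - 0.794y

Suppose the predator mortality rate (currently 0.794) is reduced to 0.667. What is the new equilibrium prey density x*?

x* ≈ 93.8

At the interior fixed point, setting dy/dt = 0 with y > 0 fixes x* = (predator death rate)/(xy coefficient) — independent of the other coefficients.
With the change, x* = 0.667/0.00711 = 93.8; it falls from 112.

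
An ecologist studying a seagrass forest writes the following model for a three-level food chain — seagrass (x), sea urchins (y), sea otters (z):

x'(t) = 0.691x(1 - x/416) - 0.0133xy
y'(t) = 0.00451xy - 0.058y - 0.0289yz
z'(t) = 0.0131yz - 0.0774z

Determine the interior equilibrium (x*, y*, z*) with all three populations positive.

From dz/dt = 0: 0.0131y* = 0.0774, so y* = 5.91.
From dx/dt = 0: 0.691(1 - x*/416) = 0.0133·5.91, giving x* = 416·(1 - 0.114) = 369.
From dy/dt = 0: 0.00451·369 - 0.058 = 0.0289z*, so z* = 1.6/0.0289 = 55.5.

x* ≈ 369, y* ≈ 5.91, z* ≈ 55.5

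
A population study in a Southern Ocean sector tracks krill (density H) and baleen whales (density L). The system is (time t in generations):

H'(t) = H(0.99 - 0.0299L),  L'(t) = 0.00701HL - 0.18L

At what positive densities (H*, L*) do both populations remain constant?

Set dL/dt = 0 with L > 0: 0.00701H - 0.18 = 0, so H* = 0.18/0.00701 = 25.7.
Set dH/dt = 0 with H > 0: 0.99 - 0.0299L = 0, so L* = 0.99/0.0299 = 33.1.

H* ≈ 25.7, L* ≈ 33.1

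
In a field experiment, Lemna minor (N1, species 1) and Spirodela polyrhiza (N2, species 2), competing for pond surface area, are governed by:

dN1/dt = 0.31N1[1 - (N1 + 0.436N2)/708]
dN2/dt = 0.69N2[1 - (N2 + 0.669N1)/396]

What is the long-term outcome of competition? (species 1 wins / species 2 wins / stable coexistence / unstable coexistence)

species 1 excludes species 2

Compare the nullcline intercepts: K1/α12 = 708/0.436 = 1620 > K2 = 396; K2/α21 = 396/0.669 = 592 < K1 = 708.
Since the inequalities point opposite ways, species 1 can invade but species 2 cannot.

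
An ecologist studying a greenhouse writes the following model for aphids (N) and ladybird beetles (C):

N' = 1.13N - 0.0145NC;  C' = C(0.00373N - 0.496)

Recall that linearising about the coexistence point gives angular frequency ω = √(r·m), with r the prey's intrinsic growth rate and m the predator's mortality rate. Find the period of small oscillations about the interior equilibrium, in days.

T ≈ 8.39 days

Here r = 1.13 and m = 0.496, so r·m = 0.56.
ω = √0.56 = 0.749 per day, hence T = 2π/ω ≈ 8.39 days.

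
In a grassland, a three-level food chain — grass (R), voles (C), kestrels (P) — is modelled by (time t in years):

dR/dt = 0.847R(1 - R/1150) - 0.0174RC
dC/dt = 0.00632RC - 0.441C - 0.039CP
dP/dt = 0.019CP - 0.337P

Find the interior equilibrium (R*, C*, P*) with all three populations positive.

R* ≈ 731, C* ≈ 17.7, P* ≈ 107

From dP/dt = 0: 0.019C* = 0.337, so C* = 17.7.
From dR/dt = 0: 0.847(1 - R*/1150) = 0.0174·17.7, giving R* = 1150·(1 - 0.364) = 731.
From dC/dt = 0: 0.00632·731 - 0.441 = 0.039P*, so P* = 4.18/0.039 = 107.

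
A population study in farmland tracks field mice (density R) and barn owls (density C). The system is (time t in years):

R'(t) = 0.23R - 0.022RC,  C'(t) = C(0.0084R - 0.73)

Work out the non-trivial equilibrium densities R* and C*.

Set dC/dt = 0 with C > 0: 0.0084R - 0.73 = 0, so R* = 0.73/0.0084 = 86.9.
Set dR/dt = 0 with R > 0: 0.23 - 0.022C = 0, so C* = 0.23/0.022 = 10.5.

R* ≈ 86.9, C* ≈ 10.5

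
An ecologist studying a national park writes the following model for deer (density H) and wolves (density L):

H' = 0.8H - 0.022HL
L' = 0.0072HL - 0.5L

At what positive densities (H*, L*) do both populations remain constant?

Set dL/dt = 0 with L > 0: 0.0072H - 0.5 = 0, so H* = 0.5/0.0072 = 69.4.
Set dH/dt = 0 with H > 0: 0.8 - 0.022L = 0, so L* = 0.8/0.022 = 36.4.

H* ≈ 69.4, L* ≈ 36.4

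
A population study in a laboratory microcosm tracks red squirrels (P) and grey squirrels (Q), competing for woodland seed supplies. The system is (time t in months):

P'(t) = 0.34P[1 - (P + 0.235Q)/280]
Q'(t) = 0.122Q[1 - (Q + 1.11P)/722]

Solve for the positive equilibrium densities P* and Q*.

Setting both brackets to zero gives the nullclines P + 0.235Q = 280 and 1.11P + Q = 722.
Substituting Q = 722 - 1.11P into the first: P(1 - 0.235·1.11) = 280 - 0.235·722.
So P* = 110/0.739 = 149, and then Q* = 722 - 1.11·149 = 556.

P* ≈ 149, Q* ≈ 556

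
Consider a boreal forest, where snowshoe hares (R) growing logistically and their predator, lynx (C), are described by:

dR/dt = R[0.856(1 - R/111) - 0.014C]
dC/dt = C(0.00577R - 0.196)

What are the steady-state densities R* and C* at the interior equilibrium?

R* ≈ 34, C* ≈ 42.4

From dC/dt = 0 with C > 0: 0.00577R* = 0.196, so R* = 34.
Substitute into dR/dt = 0: 0.856(1 - 34/111) = 0.014C*.
The bracket is 0.694, giving C* = 0.594/0.014 = 42.4.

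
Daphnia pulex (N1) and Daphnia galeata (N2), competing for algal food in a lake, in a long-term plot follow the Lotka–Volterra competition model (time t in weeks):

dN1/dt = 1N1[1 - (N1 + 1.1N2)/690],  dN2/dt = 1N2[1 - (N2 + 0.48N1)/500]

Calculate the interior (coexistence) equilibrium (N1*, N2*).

Setting both brackets to zero gives the nullclines N1 + 1.1N2 = 690 and 0.48N1 + N2 = 500.
Substituting N2 = 500 - 0.48N1 into the first: N1(1 - 1.1·0.48) = 690 - 1.1·500.
So N1* = 140/0.472 = 297, and then N2* = 500 - 0.48·297 = 358.

N1* ≈ 297, N2* ≈ 358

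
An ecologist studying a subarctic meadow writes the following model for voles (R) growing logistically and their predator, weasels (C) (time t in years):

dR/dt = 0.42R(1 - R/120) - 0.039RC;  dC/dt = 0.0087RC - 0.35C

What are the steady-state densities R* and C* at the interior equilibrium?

From dC/dt = 0 with C > 0: 0.0087R* = 0.35, so R* = 40.2.
Substitute into dR/dt = 0: 0.42(1 - 40.2/120) = 0.039C*.
The bracket is 0.665, giving C* = 0.279/0.039 = 7.16.

R* ≈ 40.2, C* ≈ 7.16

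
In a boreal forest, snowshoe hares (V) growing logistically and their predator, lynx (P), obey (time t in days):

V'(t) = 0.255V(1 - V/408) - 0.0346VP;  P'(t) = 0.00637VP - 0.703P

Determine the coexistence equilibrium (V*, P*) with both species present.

From dP/dt = 0 with P > 0: 0.00637V* = 0.703, so V* = 110.
Substitute into dV/dt = 0: 0.255(1 - 110/408) = 0.0346P*.
The bracket is 0.73, giving P* = 0.186/0.0346 = 5.38.

V* ≈ 110, P* ≈ 5.38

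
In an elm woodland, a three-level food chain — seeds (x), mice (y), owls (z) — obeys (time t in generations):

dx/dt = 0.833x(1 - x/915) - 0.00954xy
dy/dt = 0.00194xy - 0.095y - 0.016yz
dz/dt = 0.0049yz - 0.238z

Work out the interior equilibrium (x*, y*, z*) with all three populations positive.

From dz/dt = 0: 0.0049y* = 0.238, so y* = 48.6.
From dx/dt = 0: 0.833(1 - x*/915) = 0.00954·48.6, giving x* = 915·(1 - 0.556) = 406.
From dy/dt = 0: 0.00194·406 - 0.095 = 0.016z*, so z* = 0.693/0.016 = 43.3.

x* ≈ 406, y* ≈ 48.6, z* ≈ 43.3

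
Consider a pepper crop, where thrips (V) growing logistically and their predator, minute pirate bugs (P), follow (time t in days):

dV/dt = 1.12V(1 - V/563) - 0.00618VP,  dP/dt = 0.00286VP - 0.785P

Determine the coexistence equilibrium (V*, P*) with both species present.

From dP/dt = 0 with P > 0: 0.00286V* = 0.785, so V* = 274.
Substitute into dV/dt = 0: 1.12(1 - 274/563) = 0.00618P*.
The bracket is 0.512, giving P* = 0.574/0.00618 = 92.9.

V* ≈ 274, P* ≈ 92.9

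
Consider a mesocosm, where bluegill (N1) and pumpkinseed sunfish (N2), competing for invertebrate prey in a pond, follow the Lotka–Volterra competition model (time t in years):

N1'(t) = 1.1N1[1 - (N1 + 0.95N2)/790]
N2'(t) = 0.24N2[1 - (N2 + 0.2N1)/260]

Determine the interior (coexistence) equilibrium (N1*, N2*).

N1* ≈ 670, N2* ≈ 126

Setting both brackets to zero gives the nullclines N1 + 0.95N2 = 790 and 0.2N1 + N2 = 260.
Substituting N2 = 260 - 0.2N1 into the first: N1(1 - 0.95·0.2) = 790 - 0.95·260.
So N1* = 543/0.81 = 670, and then N2* = 260 - 0.2·670 = 126.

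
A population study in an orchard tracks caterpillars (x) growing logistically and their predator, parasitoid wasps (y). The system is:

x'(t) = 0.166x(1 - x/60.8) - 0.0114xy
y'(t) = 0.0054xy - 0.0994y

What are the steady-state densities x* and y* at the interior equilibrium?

x* ≈ 18.4, y* ≈ 10.2

From dy/dt = 0 with y > 0: 0.0054x* = 0.0994, so x* = 18.4.
Substitute into dx/dt = 0: 0.166(1 - 18.4/60.8) = 0.0114y*.
The bracket is 0.697, giving y* = 0.116/0.0114 = 10.2.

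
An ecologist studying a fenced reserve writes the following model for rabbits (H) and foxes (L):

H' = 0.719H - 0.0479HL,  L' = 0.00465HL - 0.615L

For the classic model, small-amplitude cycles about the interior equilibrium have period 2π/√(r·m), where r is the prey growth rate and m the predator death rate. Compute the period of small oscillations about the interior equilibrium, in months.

T ≈ 9.45 months

Here r = 0.719 and m = 0.615, so r·m = 0.442.
ω = √0.442 = 0.665 per month, hence T = 2π/ω ≈ 9.45 months.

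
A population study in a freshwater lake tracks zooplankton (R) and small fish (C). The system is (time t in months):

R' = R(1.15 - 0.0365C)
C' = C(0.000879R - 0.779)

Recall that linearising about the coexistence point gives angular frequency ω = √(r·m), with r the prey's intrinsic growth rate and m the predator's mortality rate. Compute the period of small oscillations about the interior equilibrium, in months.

Here r = 1.15 and m = 0.779, so r·m = 0.896.
ω = √0.896 = 0.946 per month, hence T = 2π/ω ≈ 6.64 months.

T ≈ 6.64 months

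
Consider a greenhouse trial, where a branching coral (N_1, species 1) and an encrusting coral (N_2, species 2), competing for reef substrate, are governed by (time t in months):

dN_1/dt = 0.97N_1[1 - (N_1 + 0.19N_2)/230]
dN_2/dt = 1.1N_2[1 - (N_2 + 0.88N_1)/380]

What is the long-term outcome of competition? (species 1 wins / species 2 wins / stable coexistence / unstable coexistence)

stable coexistence

Compare the nullcline intercepts: K1/α12 = 230/0.19 = 1210 > K2 = 380; K2/α21 = 380/0.88 = 432 > K1 = 230.
Since both inequalities hold, each species can invade when rare, so the interior equilibrium is stable.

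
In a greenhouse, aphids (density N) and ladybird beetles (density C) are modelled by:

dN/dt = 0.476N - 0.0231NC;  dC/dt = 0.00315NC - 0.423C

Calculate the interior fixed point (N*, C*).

N* ≈ 134, C* ≈ 20.6

Set dC/dt = 0 with C > 0: 0.00315N - 0.423 = 0, so N* = 0.423/0.00315 = 134.
Set dN/dt = 0 with N > 0: 0.476 - 0.0231C = 0, so C* = 0.476/0.0231 = 20.6.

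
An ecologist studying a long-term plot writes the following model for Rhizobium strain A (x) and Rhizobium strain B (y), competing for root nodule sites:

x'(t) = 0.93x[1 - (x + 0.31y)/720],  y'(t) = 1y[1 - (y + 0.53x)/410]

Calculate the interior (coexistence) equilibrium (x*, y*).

Setting both brackets to zero gives the nullclines x + 0.31y = 720 and 0.53x + y = 410.
Substituting y = 410 - 0.53x into the first: x(1 - 0.31·0.53) = 720 - 0.31·410.
So x* = 593/0.836 = 709, and then y* = 410 - 0.53·709 = 34.

x* ≈ 709, y* ≈ 34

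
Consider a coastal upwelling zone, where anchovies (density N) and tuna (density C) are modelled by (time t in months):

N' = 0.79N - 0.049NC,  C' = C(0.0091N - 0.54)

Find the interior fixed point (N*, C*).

Set dC/dt = 0 with C > 0: 0.0091N - 0.54 = 0, so N* = 0.54/0.0091 = 59.3.
Set dN/dt = 0 with N > 0: 0.79 - 0.049C = 0, so C* = 0.79/0.049 = 16.1.

N* ≈ 59.3, C* ≈ 16.1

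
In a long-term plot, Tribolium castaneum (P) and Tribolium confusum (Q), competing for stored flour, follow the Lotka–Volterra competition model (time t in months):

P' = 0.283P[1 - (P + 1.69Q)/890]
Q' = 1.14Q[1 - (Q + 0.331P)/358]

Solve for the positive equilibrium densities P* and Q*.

P* ≈ 647, Q* ≈ 144

Setting both brackets to zero gives the nullclines P + 1.69Q = 890 and 0.331P + Q = 358.
Substituting Q = 358 - 0.331P into the first: P(1 - 1.69·0.331) = 890 - 1.69·358.
So P* = 285/0.441 = 647, and then Q* = 358 - 0.331·647 = 144.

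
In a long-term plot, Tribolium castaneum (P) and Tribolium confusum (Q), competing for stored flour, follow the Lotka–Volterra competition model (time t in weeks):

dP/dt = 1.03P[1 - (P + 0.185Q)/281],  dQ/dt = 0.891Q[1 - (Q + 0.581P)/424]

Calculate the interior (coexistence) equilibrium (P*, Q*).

P* ≈ 227, Q* ≈ 292

Setting both brackets to zero gives the nullclines P + 0.185Q = 281 and 0.581P + Q = 424.
Substituting Q = 424 - 0.581P into the first: P(1 - 0.185·0.581) = 281 - 0.185·424.
So P* = 203/0.893 = 227, and then Q* = 424 - 0.581·227 = 292.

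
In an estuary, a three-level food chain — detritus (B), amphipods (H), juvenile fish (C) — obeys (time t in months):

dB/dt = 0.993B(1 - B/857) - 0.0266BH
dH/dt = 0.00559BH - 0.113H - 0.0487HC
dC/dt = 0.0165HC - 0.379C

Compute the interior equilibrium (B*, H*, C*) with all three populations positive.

B* ≈ 330, H* ≈ 23, C* ≈ 35.5

From dC/dt = 0: 0.0165H* = 0.379, so H* = 23.
From dB/dt = 0: 0.993(1 - B*/857) = 0.0266·23, giving B* = 857·(1 - 0.615) = 330.
From dH/dt = 0: 0.00559·330 - 0.113 = 0.0487C*, so C* = 1.73/0.0487 = 35.5.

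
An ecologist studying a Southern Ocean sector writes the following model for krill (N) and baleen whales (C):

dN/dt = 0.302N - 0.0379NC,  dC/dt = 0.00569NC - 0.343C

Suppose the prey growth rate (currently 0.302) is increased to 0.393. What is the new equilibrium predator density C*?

C* ≈ 10.4

At the interior fixed point, setting dN/dt = 0 with N > 0 fixes C* = (prey growth rate)/(NC coefficient) — independent of the other coefficients.
With the change, C* = 0.393/0.0379 = 10.4; it rises from 7.97.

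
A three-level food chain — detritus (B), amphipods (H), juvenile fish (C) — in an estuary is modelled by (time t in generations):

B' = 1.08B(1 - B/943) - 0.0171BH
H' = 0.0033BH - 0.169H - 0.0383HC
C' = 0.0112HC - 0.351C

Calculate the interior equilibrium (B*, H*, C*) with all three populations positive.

B* ≈ 475, H* ≈ 31.3, C* ≈ 36.5

From dC/dt = 0: 0.0112H* = 0.351, so H* = 31.3.
From dB/dt = 0: 1.08(1 - B*/943) = 0.0171·31.3, giving B* = 943·(1 - 0.496) = 475.
From dH/dt = 0: 0.0033·475 - 0.169 = 0.0383C*, so C* = 1.4/0.0383 = 36.5.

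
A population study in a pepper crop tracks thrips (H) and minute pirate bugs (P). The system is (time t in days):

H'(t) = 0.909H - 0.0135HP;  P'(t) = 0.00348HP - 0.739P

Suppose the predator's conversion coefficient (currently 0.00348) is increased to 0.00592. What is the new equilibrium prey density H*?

At the interior fixed point, setting dP/dt = 0 with P > 0 fixes H* = (predator death rate)/(HP coefficient) — independent of the other coefficients.
With the change, H* = 0.739/0.00592 = 125; it falls from 212.

H* ≈ 125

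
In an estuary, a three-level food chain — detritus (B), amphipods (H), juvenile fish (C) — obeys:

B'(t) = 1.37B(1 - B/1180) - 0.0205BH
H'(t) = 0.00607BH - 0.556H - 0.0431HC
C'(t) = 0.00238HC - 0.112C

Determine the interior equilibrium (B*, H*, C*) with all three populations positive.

From dC/dt = 0: 0.00238H* = 0.112, so H* = 47.1.
From dB/dt = 0: 1.37(1 - B*/1180) = 0.0205·47.1, giving B* = 1180·(1 - 0.704) = 349.
From dH/dt = 0: 0.00607·349 - 0.556 = 0.0431C*, so C* = 1.56/0.0431 = 36.3.

B* ≈ 349, H* ≈ 47.1, C* ≈ 36.3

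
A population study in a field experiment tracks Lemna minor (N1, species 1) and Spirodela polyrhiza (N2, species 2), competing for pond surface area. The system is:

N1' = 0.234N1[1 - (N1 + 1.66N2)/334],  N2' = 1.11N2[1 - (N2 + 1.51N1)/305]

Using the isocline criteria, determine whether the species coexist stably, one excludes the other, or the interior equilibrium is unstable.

unstable coexistence (outcome depends on initial conditions)

Compare the nullcline intercepts: K1/α12 = 334/1.66 = 201 < K2 = 305; K2/α21 = 305/1.51 = 202 < K1 = 334.
Since both are reversed, neither can invade when rare; the interior point is a saddle.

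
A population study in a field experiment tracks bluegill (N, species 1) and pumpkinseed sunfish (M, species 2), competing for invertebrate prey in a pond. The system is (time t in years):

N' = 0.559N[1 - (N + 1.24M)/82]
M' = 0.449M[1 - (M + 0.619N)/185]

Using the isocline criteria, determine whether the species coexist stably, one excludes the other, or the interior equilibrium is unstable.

Compare the nullcline intercepts: K1/α12 = 82/1.24 = 66.1 < K2 = 185; K2/α21 = 185/0.619 = 299 > K1 = 82.
Since the inequalities point opposite ways, species 2 can invade but species 1 cannot.

species 2 excludes species 1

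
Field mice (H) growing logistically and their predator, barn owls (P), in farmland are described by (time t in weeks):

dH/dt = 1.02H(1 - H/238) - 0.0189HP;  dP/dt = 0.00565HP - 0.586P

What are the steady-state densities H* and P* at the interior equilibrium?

H* ≈ 104, P* ≈ 30.4

From dP/dt = 0 with P > 0: 0.00565H* = 0.586, so H* = 104.
Substitute into dH/dt = 0: 1.02(1 - 104/238) = 0.0189P*.
The bracket is 0.564, giving P* = 0.575/0.0189 = 30.4.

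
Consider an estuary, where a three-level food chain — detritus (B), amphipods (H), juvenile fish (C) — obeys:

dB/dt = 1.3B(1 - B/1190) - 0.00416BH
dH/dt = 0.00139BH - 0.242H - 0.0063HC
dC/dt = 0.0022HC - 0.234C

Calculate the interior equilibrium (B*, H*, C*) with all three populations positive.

From dC/dt = 0: 0.0022H* = 0.234, so H* = 106.
From dB/dt = 0: 1.3(1 - B*/1190) = 0.00416·106, giving B* = 1190·(1 - 0.34) = 785.
From dH/dt = 0: 0.00139·785 - 0.242 = 0.0063C*, so C* = 0.849/0.0063 = 135.

B* ≈ 785, H* ≈ 106, C* ≈ 135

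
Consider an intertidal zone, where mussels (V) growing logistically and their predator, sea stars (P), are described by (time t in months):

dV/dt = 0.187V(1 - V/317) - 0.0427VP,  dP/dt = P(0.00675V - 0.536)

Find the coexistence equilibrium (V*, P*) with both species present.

From dP/dt = 0 with P > 0: 0.00675V* = 0.536, so V* = 79.4.
Substitute into dV/dt = 0: 0.187(1 - 79.4/317) = 0.0427P*.
The bracket is 0.75, giving P* = 0.14/0.0427 = 3.28.

V* ≈ 79.4, P* ≈ 3.28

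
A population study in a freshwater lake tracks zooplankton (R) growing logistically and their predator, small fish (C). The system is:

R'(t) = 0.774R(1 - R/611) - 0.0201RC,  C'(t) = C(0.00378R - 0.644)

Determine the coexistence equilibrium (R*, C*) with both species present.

R* ≈ 170, C* ≈ 27.8

From dC/dt = 0 with C > 0: 0.00378R* = 0.644, so R* = 170.
Substitute into dR/dt = 0: 0.774(1 - 170/611) = 0.0201C*.
The bracket is 0.721, giving C* = 0.558/0.0201 = 27.8.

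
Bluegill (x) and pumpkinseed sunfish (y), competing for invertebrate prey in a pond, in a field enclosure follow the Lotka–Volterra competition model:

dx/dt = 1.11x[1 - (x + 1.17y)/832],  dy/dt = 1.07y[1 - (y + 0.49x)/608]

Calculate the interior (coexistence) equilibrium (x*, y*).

Setting both brackets to zero gives the nullclines x + 1.17y = 832 and 0.49x + y = 608.
Substituting y = 608 - 0.49x into the first: x(1 - 1.17·0.49) = 832 - 1.17·608.
So x* = 121/0.427 = 283, and then y* = 608 - 0.49·283 = 469.

x* ≈ 283, y* ≈ 469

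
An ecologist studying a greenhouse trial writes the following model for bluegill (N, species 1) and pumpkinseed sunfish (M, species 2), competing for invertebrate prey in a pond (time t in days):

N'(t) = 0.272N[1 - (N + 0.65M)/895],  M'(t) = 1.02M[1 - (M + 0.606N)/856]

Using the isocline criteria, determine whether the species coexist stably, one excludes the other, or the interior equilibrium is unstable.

Compare the nullcline intercepts: K1/α12 = 895/0.65 = 1380 > K2 = 856; K2/α21 = 856/0.606 = 1410 > K1 = 895.
Since both inequalities hold, each species can invade when rare, so the interior equilibrium is stable.

stable coexistence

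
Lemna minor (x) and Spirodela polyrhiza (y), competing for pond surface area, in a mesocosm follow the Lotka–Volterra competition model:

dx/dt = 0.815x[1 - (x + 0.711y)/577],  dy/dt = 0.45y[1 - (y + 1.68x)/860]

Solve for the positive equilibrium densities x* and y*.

x* ≈ 177, y* ≈ 562

Setting both brackets to zero gives the nullclines x + 0.711y = 577 and 1.68x + y = 860.
Substituting y = 860 - 1.68x into the first: x(1 - 0.711·1.68) = 577 - 0.711·860.
So x* = -34.5/-0.194 = 177, and then y* = 860 - 1.68·177 = 562.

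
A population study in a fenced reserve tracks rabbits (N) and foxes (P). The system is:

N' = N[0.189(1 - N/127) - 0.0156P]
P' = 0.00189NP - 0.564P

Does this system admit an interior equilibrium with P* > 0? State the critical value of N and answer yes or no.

Threshold N = 298; K < 298, so no, the predator goes extinct.

The predator equation gives dP/dt > 0 only when N > 0.564/0.00189 = 298.
Without the predator, N → K = 127. Since 127 < 298, the predator cannot invade.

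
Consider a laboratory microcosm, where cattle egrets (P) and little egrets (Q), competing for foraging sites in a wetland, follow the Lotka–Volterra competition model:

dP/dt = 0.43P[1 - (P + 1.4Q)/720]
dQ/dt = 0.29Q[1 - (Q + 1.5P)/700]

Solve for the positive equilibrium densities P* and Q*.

P* ≈ 236, Q* ≈ 345

Setting both brackets to zero gives the nullclines P + 1.4Q = 720 and 1.5P + Q = 700.
Substituting Q = 700 - 1.5P into the first: P(1 - 1.4·1.5) = 720 - 1.4·700.
So P* = -260/-1.1 = 236, and then Q* = 700 - 1.5·236 = 345.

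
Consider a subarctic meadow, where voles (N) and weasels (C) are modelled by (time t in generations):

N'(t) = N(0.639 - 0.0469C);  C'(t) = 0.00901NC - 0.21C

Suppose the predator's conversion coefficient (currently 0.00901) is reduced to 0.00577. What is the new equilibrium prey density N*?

N* ≈ 36.4

At the interior fixed point, setting dC/dt = 0 with C > 0 fixes N* = (predator death rate)/(NC coefficient) — independent of the other coefficients.
With the change, N* = 0.21/0.00577 = 36.4; it rises from 23.3.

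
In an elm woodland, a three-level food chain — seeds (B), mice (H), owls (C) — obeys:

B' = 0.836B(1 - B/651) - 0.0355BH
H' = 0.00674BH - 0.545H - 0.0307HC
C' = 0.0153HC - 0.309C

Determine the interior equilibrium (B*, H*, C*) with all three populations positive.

From dC/dt = 0: 0.0153H* = 0.309, so H* = 20.2.
From dB/dt = 0: 0.836(1 - B*/651) = 0.0355·20.2, giving B* = 651·(1 - 0.858) = 92.7.
From dH/dt = 0: 0.00674·92.7 - 0.545 = 0.0307C*, so C* = 0.0798/0.0307 = 2.6.

B* ≈ 92.7, H* ≈ 20.2, C* ≈ 2.6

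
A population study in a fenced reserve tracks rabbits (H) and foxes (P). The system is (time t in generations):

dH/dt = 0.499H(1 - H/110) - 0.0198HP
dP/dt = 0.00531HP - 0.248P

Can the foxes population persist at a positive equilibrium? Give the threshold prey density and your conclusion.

The predator equation gives dP/dt > 0 only when H > 0.248/0.00531 = 46.7.
Without the predator, H → K = 110. Since 110 > 46.7, the predator can invade and persist.

Threshold H = 46.7; K > 46.7, so yes, the predator persists.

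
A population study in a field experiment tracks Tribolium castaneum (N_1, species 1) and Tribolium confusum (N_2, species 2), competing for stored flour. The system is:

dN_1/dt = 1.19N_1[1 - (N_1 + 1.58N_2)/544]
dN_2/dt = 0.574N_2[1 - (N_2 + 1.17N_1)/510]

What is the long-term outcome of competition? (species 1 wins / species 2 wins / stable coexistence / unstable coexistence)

unstable coexistence (outcome depends on initial conditions)

Compare the nullcline intercepts: K1/α12 = 544/1.58 = 344 < K2 = 510; K2/α21 = 510/1.17 = 436 < K1 = 544.
Since both are reversed, neither can invade when rare; the interior point is a saddle.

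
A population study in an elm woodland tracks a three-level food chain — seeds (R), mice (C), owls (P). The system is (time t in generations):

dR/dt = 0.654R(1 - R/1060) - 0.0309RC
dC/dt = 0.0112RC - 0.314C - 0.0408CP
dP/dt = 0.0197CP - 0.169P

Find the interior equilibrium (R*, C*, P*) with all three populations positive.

R* ≈ 630, C* ≈ 8.58, P* ≈ 165

From dP/dt = 0: 0.0197C* = 0.169, so C* = 8.58.
From dR/dt = 0: 0.654(1 - R*/1060) = 0.0309·8.58, giving R* = 1060·(1 - 0.405) = 630.
From dC/dt = 0: 0.0112·630 - 0.314 = 0.0408P*, so P* = 6.75/0.0408 = 165.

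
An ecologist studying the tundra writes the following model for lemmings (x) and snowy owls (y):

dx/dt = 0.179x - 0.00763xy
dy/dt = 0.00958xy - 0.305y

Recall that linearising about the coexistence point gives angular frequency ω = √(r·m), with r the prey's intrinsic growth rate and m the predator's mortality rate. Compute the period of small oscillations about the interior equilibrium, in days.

T ≈ 26.9 days

Here r = 0.179 and m = 0.305, so r·m = 0.0546.
ω = √0.0546 = 0.234 per day, hence T = 2π/ω ≈ 26.9 days.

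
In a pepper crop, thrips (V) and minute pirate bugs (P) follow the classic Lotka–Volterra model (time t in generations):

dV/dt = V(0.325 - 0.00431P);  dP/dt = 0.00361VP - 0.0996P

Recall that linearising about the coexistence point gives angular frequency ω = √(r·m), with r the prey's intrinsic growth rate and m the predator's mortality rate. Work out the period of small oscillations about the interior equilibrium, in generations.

T ≈ 34.9 generations

Here r = 0.325 and m = 0.0996, so r·m = 0.0324.
ω = √0.0324 = 0.18 per generation, hence T = 2π/ω ≈ 34.9 generations.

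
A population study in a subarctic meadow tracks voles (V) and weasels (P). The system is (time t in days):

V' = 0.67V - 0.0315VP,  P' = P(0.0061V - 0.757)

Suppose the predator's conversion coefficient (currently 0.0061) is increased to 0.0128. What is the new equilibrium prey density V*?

V* ≈ 59.1

At the interior fixed point, setting dP/dt = 0 with P > 0 fixes V* = (predator death rate)/(VP coefficient) — independent of the other coefficients.
With the change, V* = 0.757/0.0128 = 59.1; it falls from 124.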